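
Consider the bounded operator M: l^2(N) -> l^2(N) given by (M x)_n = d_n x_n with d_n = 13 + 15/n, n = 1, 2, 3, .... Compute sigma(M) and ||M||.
sigma(M) = {13 + 15/n : n ≥ 1} ∪ {13}; ||M|| = 28

A bounded diagonal operator on l^2 with diagonal entries d_n has spectrum equal to the closure of {d_n : n ≥ 1}: every d_n is an eigenvalue (with eigenvector e_n), so {d_n} ⊂ sigma(M); the spectrum is closed, so its closure is too; and for lambda not in the closure, (M - lambda I) has bounded inverse (the diagonal entries 1/(d_n - lambda) are bounded). For our sequence d_n = 13 + 15/n, n = 1, 2, 3, ...:
  - {d_n} = {13 + 15/n : n ≥ 1}; the only limit point is 13
  - closure = {13 + 15/n : n ≥ 1} ∪ {13}
For the norm: a diagonal operator has ||M|| = sup_n |d_n|. Here d_n = 13 + 15/n is positive and decreasing, so sup_n |d_n| = d_1 = 13 + 15 = 28. So ||M|| = 28.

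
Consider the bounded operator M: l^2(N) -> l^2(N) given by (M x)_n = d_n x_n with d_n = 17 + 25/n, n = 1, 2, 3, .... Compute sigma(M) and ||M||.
sigma(M) = {17 + 25/n : n ≥ 1} ∪ {17}; ||M|| = 42

A bounded diagonal operator on l^2 with diagonal entries d_n has spectrum equal to the closure of {d_n : n ≥ 1}: every d_n is an eigenvalue (with eigenvector e_n), so {d_n} ⊂ sigma(M); the spectrum is closed, so its closure is too; and for lambda not in the closure, (M - lambda I) has bounded inverse (the diagonal entries 1/(d_n - lambda) are bounded). For our sequence d_n = 17 + 25/n, n = 1, 2, 3, ...:
  - {d_n} = {17 + 25/n : n ≥ 1}; the only limit point is 17
  - closure = {17 + 25/n : n ≥ 1} ∪ {17}
For the norm: a diagonal operator has ||M|| = sup_n |d_n|. Here d_n = 17 + 25/n is positive and decreasing, so sup_n |d_n| = d_1 = 17 + 25 = 42. So ||M|| = 42.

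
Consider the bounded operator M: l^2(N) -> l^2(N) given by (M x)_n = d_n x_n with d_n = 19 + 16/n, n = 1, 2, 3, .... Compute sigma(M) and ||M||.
sigma(M) = {19 + 16/n : n ≥ 1} ∪ {19}; ||M|| = 35

A bounded diagonal operator on l^2 with diagonal entries d_n has spectrum equal to the closure of {d_n : n ≥ 1}: every d_n is an eigenvalue (with eigenvector e_n), so {d_n} ⊂ sigma(M); the spectrum is closed, so its closure is too; and for lambda not in the closure, (M - lambda I) has bounded inverse (the diagonal entries 1/(d_n - lambda) are bounded). For our sequence d_n = 19 + 16/n, n = 1, 2, 3, ...:
  - {d_n} = {19 + 16/n : n ≥ 1}; the only limit point is 19
  - closure = {19 + 16/n : n ≥ 1} ∪ {19}
For the norm: a diagonal operator has ||M|| = sup_n |d_n|. Here d_n = 19 + 16/n is positive and decreasing, so sup_n |d_n| = d_1 = 19 + 16 = 35. So ||M|| = 35.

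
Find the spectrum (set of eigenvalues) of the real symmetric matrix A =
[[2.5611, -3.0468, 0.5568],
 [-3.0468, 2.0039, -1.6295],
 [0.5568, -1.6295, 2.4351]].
sigma(A) ≈ {-1, 2, 6}

A is real symmetric, so its spectrum consists of real eigenvalues. Expanding the characteristic polynomial of the displayed matrix gives
  det(λ I - A) = p(λ) = λ^3 + (-7)λ^2 + (4)λ + (12).
Solving p(λ) = 0 yields eigenvalues ≈ -1, 2, 6. (A is shown rounded to 4 decimals, so these recover the underlying integer eigenvalues to within that precision.)
Verification: the trace of A = 7 equals the sum of eigenvalues 7, and det(A) ≈ -12.0005 matches the eigenvalue product -12.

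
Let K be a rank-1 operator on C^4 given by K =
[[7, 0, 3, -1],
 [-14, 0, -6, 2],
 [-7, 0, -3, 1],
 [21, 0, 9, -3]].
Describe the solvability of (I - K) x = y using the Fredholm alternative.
(I - K) is singular (det(I - K) = 0, i.e. 1 ∈ sigma(K)). (I - K) x = y is solvable iff y ⊥ ker((I - K)^*) = span{(7, 0, 3, -1)}, i.e. iff 7y_1 + 3y_3 - y_4 = 0. When solvable, the solutions are x = y + c·(1, -2, -1, 3), c arbitrary (ker(I - K) = span{(1, -2, -1, 3)}, dimension 1).

K has rank 1, so it is an outer product K = u v^T: every row of K is a multiple of one row vector. Reading off the entries, u = (1, -2, -1, 3) and v = (7, 0, 3, -1) (row i of K equals u_i·v^T). A rank-one matrix u v^T satisfies K u = u (v·u) and kills the (3)-dimensional subspace v^⊥, so its characteristic polynomial is lambda^3 (lambda - v·u) with v·u = tr K = 1. Hence the eigenvalues of I - K are 1 (multiplicity 3) and 1 - (1) = 0, so det(I - K) = 0. (Direct check: I - K =
[[-6, 0, -3, 1],
 [14, 1, 6, -2],
 [7, 0, 4, -1],
 [-21, 0, -9, 4]]
has determinant 0.) So 1 is an eigenvalue of K and (I - K) is not invertible. The finite-dimensional Fredholm alternative says: either (I - K) is invertible, or ker(I - K) ≠ {0} and then range(I - K) = ker((I - K)^*)^⊥, with dim ker(I - K) = dim ker((I - K)^*). We are in the second case, so we need both kernels. Kernel of I - K: (I - K) u = u - u (v·u) = u - u = 0, so ker(I - K) = span{u} = span{(1, -2, -1, 3)} (it is exactly 1-dimensional because rank(I - K) = 3). Kernel of the adjoint: K is real, so (I - K)^* = I - K^T = I - v u^T, and (I - v u^T) v = v - v (u·v) = 0; hence ker((I - K)^*) = span{v} = span{(7, 0, 3, -1)}. Therefore (I - K) x = y is solvable iff <y, v> = 0, i.e. iff 7y_1 + 3y_3 - y_4 = 0. When this holds, K y = u (v·y) = 0, so (I - K) y = y and x = y is a particular solution; the full solution set is the line x = y + c·u = y + c·(1, -2, -1, 3), c ∈ C.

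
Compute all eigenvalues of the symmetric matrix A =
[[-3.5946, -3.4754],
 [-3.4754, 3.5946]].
sigma(A) ≈ {-5, 5}

A is real symmetric, so its spectrum consists of real eigenvalues. Expanding the characteristic polynomial of the displayed matrix gives
  det(λ I - A) = p(λ) = λ^2 + (0)λ + (-25).
Solving p(λ) = 0 yields eigenvalues ≈ -5, 5. (A is shown rounded to 4 decimals, so these recover the underlying integer eigenvalues to within that precision.)
Verification: the trace of A = 0 equals the sum of eigenvalues 0, and det(A) ≈ -24.9996 matches the eigenvalue product -25.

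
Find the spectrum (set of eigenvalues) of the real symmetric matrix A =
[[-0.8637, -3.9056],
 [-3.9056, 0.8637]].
sigma(A) ≈ {-4, 4}

A is real symmetric, so its spectrum consists of real eigenvalues. Expanding the characteristic polynomial of the displayed matrix gives
  det(λ I - A) = p(λ) = λ^2 + (0)λ + (-16).
Solving p(λ) = 0 yields eigenvalues ≈ -4, 4. (A is shown rounded to 4 decimals, so these recover the underlying integer eigenvalues to within that precision.)
Verification: the trace of A = 0 equals the sum of eigenvalues 0, and det(A) ≈ -15.9997 matches the eigenvalue product -16.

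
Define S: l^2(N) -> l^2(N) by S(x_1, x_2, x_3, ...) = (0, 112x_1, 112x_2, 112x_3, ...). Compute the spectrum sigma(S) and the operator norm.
sigma(S) = closed disk {z in C : |z| ≤ 112}; ||S|| = 112

Note S = 112·U where U is the unit right shift (U x)_k = x_{k-1} (with x_0 := 0); so ||S|| = 112||U|| and sigma(S) = 112·sigma(U). ||S x||^2 = sum_{k≥1} |112x_k|^2 = 12544||x||^2, so ||S|| = 112 and sigma(S) ⊂ {|z| ≤ 112}. For any |lambda| < 112, the equation (S - lambda I) x = 0 forces x_1 = 0, then 112x_k = lambda x_{k+1} ⇒ x = 0, so S has no eigenvalues. But (S - lambda I) is not surjective for |lambda| < 112: solving (S - lambda I) x = e_1 would require x_n proportional to (lambda/112)^(-n), which is not in l^2. So every |lambda| < 112 lies in the residual spectrum. The boundary |lambda| = 112 is in the approximate point spectrum (the spectrum is closed). Hence sigma(S) is the closed disk of radius 112.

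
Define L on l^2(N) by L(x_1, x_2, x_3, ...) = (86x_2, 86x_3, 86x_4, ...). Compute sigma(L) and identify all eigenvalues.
sigma(L) = closed disk {z in C : |z| ≤ 86}; sigma_p(L) = open disk {z in C : |z| < 86}

Note L = 86·V where V is the unit left shift (V x)_k = x_{k+1}; so sigma(L) = 86·sigma(V) and ||L|| = 86||V||. ||L x||^2 = 7396sum_{k≥2} |x_k|^2 ≤ 7396||x||^2, with equality on {x : x_1 = 0}, so ||L|| = 86. For any lambda with |lambda| < 86, set r = lambda/86 (|r| < 1); the vector x = (1, r, r^2, ...) is in l^2 and satisfies L x = 86(r, r^2, ...) = lambda x, so lambda is an eigenvalue. On the boundary |lambda| = 86 the geometric series diverges, so no l^2 eigenvector exists, but these lambda lie in the approximate point spectrum. Hence sigma(L) is the closed disk of radius 86 and sigma_p(L) is the open disk.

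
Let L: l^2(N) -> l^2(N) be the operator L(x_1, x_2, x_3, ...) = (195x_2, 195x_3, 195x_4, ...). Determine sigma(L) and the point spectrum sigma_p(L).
sigma(L) = closed disk {z in C : |z| ≤ 195}; sigma_p(L) = open disk {z in C : |z| < 195}

Note L = 195·V where V is the unit left shift (V x)_k = x_{k+1}; so sigma(L) = 195·sigma(V) and ||L|| = 195||V||. ||L x||^2 = 38025sum_{k≥2} |x_k|^2 ≤ 38025||x||^2, with equality on {x : x_1 = 0}, so ||L|| = 195. For any lambda with |lambda| < 195, set r = lambda/195 (|r| < 1); the vector x = (1, r, r^2, ...) is in l^2 and satisfies L x = 195(r, r^2, ...) = lambda x, so lambda is an eigenvalue. On the boundary |lambda| = 195 the geometric series diverges, so no l^2 eigenvector exists, but these lambda lie in the approximate point spectrum. Hence sigma(L) is the closed disk of radius 195 and sigma_p(L) is the open disk.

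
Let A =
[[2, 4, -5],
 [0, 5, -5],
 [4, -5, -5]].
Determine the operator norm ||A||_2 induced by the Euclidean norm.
||A||_2 ≈ 9.7662 (= sqrt(largest eigenvalue of A^T A))

||A||_2 = sigma_max(A) = sqrt(lambda_max(A^T A)). Form the symmetric matrix M = A^T A =
[[20, -12, -30],
 [-12, 66, -20],
 [-30, -20, 75]].
Its characteristic polynomial (trace, sum of principal 2x2 minors, determinant of M give the coefficients) is
  p(λ) = det(λ I - M) = λ^3 - 161λ^2 + 6326λ - 6400.
No integer candidate from the rational root theorem (±divisors of 6400) is a root, so the roots are irrational. The cubic discriminant is Δ = 34078949892 > 0, so there are three distinct real roots. p(1) = -234 and p(2) = 5616 have opposite signs, so a root lies in (1, 2); Newton's method refines it to λ ≈ 1.039. p(64) = 1152 and p(65) = -810 have opposite signs, so a root lies in (64, 65); Newton's method refines it to λ ≈ 64.5831. p(95) = -1080 and p(96) = 1856 have opposite signs, so a root lies in (95, 96); Newton's method refines it to λ ≈ 95.3779. Check (Vieta): the three roots sum to 161, matching tr M = 161.
So the eigenvalues of A^T A are ≈ 1.039, 64.5831, 95.3779 (all ≥ 0, as they must be for A^T A). The largest is λ_max ≈ 95.3779, hence ||A||_2 = sqrt(λ_max) ≈ 9.7662.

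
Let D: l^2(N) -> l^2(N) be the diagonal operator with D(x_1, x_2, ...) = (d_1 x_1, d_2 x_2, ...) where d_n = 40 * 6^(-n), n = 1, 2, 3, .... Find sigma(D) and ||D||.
sigma(D) = {40 * 6^(-n) : n ≥ 1} ∪ {0}; ||D|| = 20/3

A bounded diagonal operator on l^2 with diagonal entries d_n has spectrum equal to the closure of {d_n : n ≥ 1}: every d_n is an eigenvalue (with eigenvector e_n), so {d_n} ⊂ sigma(D); the spectrum is closed, so its closure is too; and for lambda not in the closure, (D - lambda I) has bounded inverse (the diagonal entries 1/(d_n - lambda) are bounded). For our sequence d_n = 40 * 6^(-n), n = 1, 2, 3, ...:
  - {d_n} = {40 * 6^(-n) : n ≥ 1}; the only limit point is 0
  - closure = {40 * 6^(-n) : n ≥ 1} ∪ {0}
For the norm: a diagonal operator has ||D|| = sup_n |d_n|. Here d_n = 40 * 6^(-n) is positive and decreasing, so sup_n |d_n| = d_1 = 40/6 = 20/3. So ||D|| = 20/3.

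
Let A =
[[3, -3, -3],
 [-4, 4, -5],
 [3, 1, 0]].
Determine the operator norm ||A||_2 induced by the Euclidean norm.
||A||_2 ≈ 7.8229 (= sqrt(largest eigenvalue of A^T A))

||A||_2 = sigma_max(A) = sqrt(lambda_max(A^T A)). Form the symmetric matrix M = A^T A =
[[34, -22, 11],
 [-22, 26, -11],
 [11, -11, 34]].
Its characteristic polynomial (trace, sum of principal 2x2 minors, determinant of M give the coefficients) is
  p(λ) = det(λ I - M) = λ^3 - 94λ^2 + 2198λ - 11664.
No integer candidate from the rational root theorem (±divisors of 11664) is a root, so the roots are irrational. The cubic discriminant is Δ = 1166128304 > 0, so there are three distinct real roots. p(7) = -541 and p(8) = 416 have opposite signs, so a root lies in (7, 8); Newton's method refines it to λ ≈ 7.5468. p(25) = 161 and p(26) = -484 have opposite signs, so a root lies in (25, 26); Newton's method refines it to λ ≈ 25.2548. p(61) = -379 and p(62) = 1604 have opposite signs, so a root lies in (61, 62); Newton's method refines it to λ ≈ 61.1984. Check (Vieta): the three roots sum to 94, matching tr M = 94.
So the eigenvalues of A^T A are ≈ 7.5468, 25.2548, 61.1984 (all ≥ 0, as they must be for A^T A). The largest is λ_max ≈ 61.1984, hence ||A||_2 = sqrt(λ_max) ≈ 7.8229.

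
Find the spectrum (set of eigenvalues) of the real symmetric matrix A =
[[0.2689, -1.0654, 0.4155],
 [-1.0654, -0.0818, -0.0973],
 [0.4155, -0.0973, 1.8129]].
sigma(A) ≈ {-1, 1, 2}

A is real symmetric, so its spectrum consists of real eigenvalues. Expanding the characteristic polynomial of the displayed matrix gives
  det(λ I - A) = p(λ) = λ^3 + (-2)λ^2 + (-1)λ + (2).
Solving p(λ) = 0 yields eigenvalues ≈ -1, 1, 2. (A is shown rounded to 4 decimals, so these recover the underlying integer eigenvalues to within that precision.)
Verification: the trace of A = 2 equals the sum of eigenvalues 2, and det(A) ≈ -1.9999 matches the eigenvalue product -2.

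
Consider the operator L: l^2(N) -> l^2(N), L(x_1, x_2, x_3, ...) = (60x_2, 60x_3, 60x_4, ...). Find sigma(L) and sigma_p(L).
sigma(L) = closed disk {z in C : |z| ≤ 60}; sigma_p(L) = open disk {z in C : |z| < 60}

Note L = 60·V where V is the unit left shift (V x)_k = x_{k+1}; so sigma(L) = 60·sigma(V) and ||L|| = 60||V||. ||L x||^2 = 3600sum_{k≥2} |x_k|^2 ≤ 3600||x||^2, with equality on {x : x_1 = 0}, so ||L|| = 60. For any lambda with |lambda| < 60, set r = lambda/60 (|r| < 1); the vector x = (1, r, r^2, ...) is in l^2 and satisfies L x = 60(r, r^2, ...) = lambda x, so lambda is an eigenvalue. On the boundary |lambda| = 60 the geometric series diverges, so no l^2 eigenvector exists, but these lambda lie in the approximate point spectrum. Hence sigma(L) is the closed disk of radius 60 and sigma_p(L) is the open disk.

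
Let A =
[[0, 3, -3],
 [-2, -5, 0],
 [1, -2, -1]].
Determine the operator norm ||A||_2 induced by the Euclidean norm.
||A||_2 ≈ 6.4357 (= sqrt(largest eigenvalue of A^T A))

||A||_2 = sigma_max(A) = sqrt(lambda_max(A^T A)). Form the symmetric matrix M = A^T A =
[[5, 8, -1],
 [8, 38, -7],
 [-1, -7, 10]].
Its characteristic polynomial (trace, sum of principal 2x2 minors, determinant of M give the coefficients) is
  p(λ) = det(λ I - M) = λ^3 - 53λ^2 + 506λ - 1089.
No integer candidate from the rational root theorem (±divisors of 1089) is a root, so the roots are irrational. The cubic discriminant is Δ = 46146617 > 0, so there are three distinct real roots. p(3) = -21 and p(4) = 151 have opposite signs, so a root lies in (3, 4); Newton's method refines it to λ ≈ 3.0997. p(8) = 79 and p(9) = -99 have opposite signs, so a root lies in (8, 9); Newton's method refines it to λ ≈ 8.4824. p(41) = -515 and p(42) = 759 have opposite signs, so a root lies in (41, 42); Newton's method refines it to λ ≈ 41.4179. Check (Vieta): the three roots sum to 53, matching tr M = 53.
So the eigenvalues of A^T A are ≈ 3.0997, 8.4824, 41.4179 (all ≥ 0, as they must be for A^T A). The largest is λ_max ≈ 41.4179, hence ||A||_2 = sqrt(λ_max) ≈ 6.4357.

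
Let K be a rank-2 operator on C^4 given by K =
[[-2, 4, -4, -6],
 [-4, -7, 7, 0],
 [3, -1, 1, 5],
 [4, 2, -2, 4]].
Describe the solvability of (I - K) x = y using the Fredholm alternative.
(I - K) is invertible (det(I - K) = 47 ≠ 0), so for every y in C^4 the equation (I - K) x = y has a unique solution.

K has rank 2 and factors as K = U V^T = u1 v1^T + u2 v2^T with u1 = (-2, 2, 1, 0), v1 = (-1, -3, 3, 1), u2 = (2, 1, -2, -2), v2 = (-2, -1, 1, -2) (multiplying out reproduces the displayed K). The nonzero eigenvalues of U V^T coincide with those of the 2 x 2 matrix G = V^T U = [[v1·u1, v1·u2], [v2·u1, v2·u2]] = [[-1, -13], [3, -3]], and by the Sylvester determinant identity det(I_4 - U V^T) = det(I_2 - V^T U) = det([[2, 13], [-3, 4]]) = (2)(4) - (13)(-3) = 47. (Direct check: I - K =
[[3, -4, 4, 6],
 [4, 8, -7, 0],
 [-3, 1, 0, -5],
 [-4, -2, 2, -3]]
has determinant 47.) The finite-dimensional Fredholm alternative says: either (I - K) is invertible, or ker(I - K) ≠ {0} and then range(I - K) = ker((I - K)^*)^⊥, with dim ker(I - K) = dim ker((I - K)^*). Since det(I - K) ≠ 0, 1 is not an eigenvalue of K and ker(I - K) = {0}, so we are in the first case: for every y there is a unique x = (I - K)^(-1) y. (Explicitly, by the Woodbury identity, (I - U V^T)^(-1) = I + U (I_2 - G)^(-1) V^T.)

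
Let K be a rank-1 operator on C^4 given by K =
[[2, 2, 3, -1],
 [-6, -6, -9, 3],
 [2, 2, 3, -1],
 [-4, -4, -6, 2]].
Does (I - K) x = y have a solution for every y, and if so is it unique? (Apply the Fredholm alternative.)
(I - K) is singular (det(I - K) = 0, i.e. 1 ∈ sigma(K)). (I - K) x = y is solvable iff y ⊥ ker((I - K)^*) = span{(2, 2, 3, -1)}, i.e. iff 2y_1 + 2y_2 + 3y_3 - y_4 = 0. When solvable, the solutions are x = y + c·(1, -3, 1, -2), c arbitrary (ker(I - K) = span{(1, -3, 1, -2)}, dimension 1).

K has rank 1, so it is an outer product K = u v^T: every row of K is a multiple of one row vector. Reading off the entries, u = (1, -3, 1, -2) and v = (2, 2, 3, -1) (row i of K equals u_i·v^T). A rank-one matrix u v^T satisfies K u = u (v·u) and kills the (3)-dimensional subspace v^⊥, so its characteristic polynomial is lambda^3 (lambda - v·u) with v·u = tr K = 1. Hence the eigenvalues of I - K are 1 (multiplicity 3) and 1 - (1) = 0, so det(I - K) = 0. (Direct check: I - K =
[[-1, -2, -3, 1],
 [6, 7, 9, -3],
 [-2, -2, -2, 1],
 [4, 4, 6, -1]]
has determinant 0.) So 1 is an eigenvalue of K and (I - K) is not invertible. The finite-dimensional Fredholm alternative says: either (I - K) is invertible, or ker(I - K) ≠ {0} and then range(I - K) = ker((I - K)^*)^⊥, with dim ker(I - K) = dim ker((I - K)^*). We are in the second case, so we need both kernels. Kernel of I - K: (I - K) u = u - u (v·u) = u - u = 0, so ker(I - K) = span{u} = span{(1, -3, 1, -2)} (it is exactly 1-dimensional because rank(I - K) = 3). Kernel of the adjoint: K is real, so (I - K)^* = I - K^T = I - v u^T, and (I - v u^T) v = v - v (u·v) = 0; hence ker((I - K)^*) = span{v} = span{(2, 2, 3, -1)}. Therefore (I - K) x = y is solvable iff <y, v> = 0, i.e. iff 2y_1 + 2y_2 + 3y_3 - y_4 = 0. When this holds, K y = u (v·y) = 0, so (I - K) y = y and x = y is a particular solution; the full solution set is the line x = y + c·u = y + c·(1, -3, 1, -2), c ∈ C.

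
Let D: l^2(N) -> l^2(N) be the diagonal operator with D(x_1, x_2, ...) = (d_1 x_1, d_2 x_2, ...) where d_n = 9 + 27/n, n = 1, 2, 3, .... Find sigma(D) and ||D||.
sigma(D) = {9 + 27/n : n ≥ 1} ∪ {9}; ||D|| = 36

A bounded diagonal operator on l^2 with diagonal entries d_n has spectrum equal to the closure of {d_n : n ≥ 1}: every d_n is an eigenvalue (with eigenvector e_n), so {d_n} ⊂ sigma(D); the spectrum is closed, so its closure is too; and for lambda not in the closure, (D - lambda I) has bounded inverse (the diagonal entries 1/(d_n - lambda) are bounded). For our sequence d_n = 9 + 27/n, n = 1, 2, 3, ...:
  - {d_n} = {9 + 27/n : n ≥ 1}; the only limit point is 9
  - closure = {9 + 27/n : n ≥ 1} ∪ {9}
For the norm: a diagonal operator has ||D|| = sup_n |d_n|. Here d_n = 9 + 27/n is positive and decreasing, so sup_n |d_n| = d_1 = 9 + 27 = 36. So ||D|| = 36.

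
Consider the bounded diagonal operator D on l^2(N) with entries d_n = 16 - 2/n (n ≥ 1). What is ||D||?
||D|| = 16

For a diagonal operator on l^2 with entries d_n, ||D|| = sup_n |d_n|. Here d_1 = 14, d_2 = 15, ..., and d_n = 16 - 2/n increases monotonically toward 16. All terms lie in [14, 16), so |d_n| = d_n and the supremum is the limit 16, which is not attained by any individual d_n. Hence ||D|| = 16.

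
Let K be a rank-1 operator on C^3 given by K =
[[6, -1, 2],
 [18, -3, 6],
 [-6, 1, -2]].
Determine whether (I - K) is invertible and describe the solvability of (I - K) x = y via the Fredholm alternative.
(I - K) is singular (det(I - K) = 0, i.e. 1 ∈ sigma(K)). (I - K) x = y is solvable iff y ⊥ ker((I - K)^*) = span{(6, -1, 2)}, i.e. iff 6y_1 - y_2 + 2y_3 = 0. When solvable, the solutions are x = y + c·(1, 3, -1), c arbitrary (ker(I - K) = span{(1, 3, -1)}, dimension 1).

K has rank 1, so it is an outer product K = u v^T: every row of K is a multiple of one row vector. Reading off the entries, u = (1, 3, -1) and v = (6, -1, 2) (row i of K equals u_i·v^T). A rank-one matrix u v^T satisfies K u = u (v·u) and kills the (2)-dimensional subspace v^⊥, so its characteristic polynomial is lambda^2 (lambda - v·u) with v·u = tr K = 1. Hence the eigenvalues of I - K are 1 (multiplicity 2) and 1 - (1) = 0, so det(I - K) = 0. (Direct check: I - K =
[[-5, 1, -2],
 [-18, 4, -6],
 [6, -1, 3]]
has determinant 0.) So 1 is an eigenvalue of K and (I - K) is not invertible. The finite-dimensional Fredholm alternative says: either (I - K) is invertible, or ker(I - K) ≠ {0} and then range(I - K) = ker((I - K)^*)^⊥, with dim ker(I - K) = dim ker((I - K)^*). We are in the second case, so we need both kernels. Kernel of I - K: (I - K) u = u - u (v·u) = u - u = 0, so ker(I - K) = span{u} = span{(1, 3, -1)} (it is exactly 1-dimensional because rank(I - K) = 2). Kernel of the adjoint: K is real, so (I - K)^* = I - K^T = I - v u^T, and (I - v u^T) v = v - v (u·v) = 0; hence ker((I - K)^*) = span{v} = span{(6, -1, 2)}. Therefore (I - K) x = y is solvable iff <y, v> = 0, i.e. iff 6y_1 - y_2 + 2y_3 = 0. When this holds, K y = u (v·y) = 0, so (I - K) y = y and x = y is a particular solution; the full solution set is the line x = y + c·u = y + c·(1, 3, -1), c ∈ C.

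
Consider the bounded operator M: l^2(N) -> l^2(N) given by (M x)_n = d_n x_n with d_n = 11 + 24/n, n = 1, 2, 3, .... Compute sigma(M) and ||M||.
sigma(M) = {11 + 24/n : n ≥ 1} ∪ {11}; ||M|| = 35

A bounded diagonal operator on l^2 with diagonal entries d_n has spectrum equal to the closure of {d_n : n ≥ 1}: every d_n is an eigenvalue (with eigenvector e_n), so {d_n} ⊂ sigma(M); the spectrum is closed, so its closure is too; and for lambda not in the closure, (M - lambda I) has bounded inverse (the diagonal entries 1/(d_n - lambda) are bounded). For our sequence d_n = 11 + 24/n, n = 1, 2, 3, ...:
  - {d_n} = {11 + 24/n : n ≥ 1}; the only limit point is 11
  - closure = {11 + 24/n : n ≥ 1} ∪ {11}
For the norm: a diagonal operator has ||M|| = sup_n |d_n|. Here d_n = 11 + 24/n is positive and decreasing, so sup_n |d_n| = d_1 = 11 + 24 = 35. So ||M|| = 35.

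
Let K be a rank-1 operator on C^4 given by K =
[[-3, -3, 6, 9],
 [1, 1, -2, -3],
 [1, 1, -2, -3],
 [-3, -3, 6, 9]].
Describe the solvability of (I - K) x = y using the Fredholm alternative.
(I - K) is invertible (det(I - K) = -4 ≠ 0), so for every y in C^4 the equation (I - K) x = y has a unique solution.

K has rank 1, so it is an outer product K = u v^T: every row of K is a multiple of one row vector. Reading off the entries, u = (-3, 1, 1, -3) and v = (1, 1, -2, -3) (row i of K equals u_i·v^T). A rank-one matrix u v^T satisfies K u = u (v·u) and kills the (3)-dimensional subspace v^⊥, so its characteristic polynomial is lambda^3 (lambda - v·u) with v·u = tr K = 5. Hence the eigenvalues of I - K are 1 (multiplicity 3) and 1 - (5) = -4, so det(I - K) = -4. (Direct check: I - K =
[[4, 3, -6, -9],
 [-1, 0, 2, 3],
 [-1, -1, 3, 3],
 [3, 3, -6, -8]]
has determinant -4.) The finite-dimensional Fredholm alternative says: either (I - K) is invertible, or ker(I - K) ≠ {0} and then range(I - K) = ker((I - K)^*)^⊥, with dim ker(I - K) = dim ker((I - K)^*). Since det(I - K) ≠ 0, 1 is not an eigenvalue of K and ker(I - K) = {0}, so we are in the first case: for every y there is a unique x = (I - K)^(-1) y. Explicitly, by the Sherman–Morrison formula, (I - u v^T)^(-1) = I + u v^T/(1 - v·u), i.e. (I - K)^(-1) = I + K/(-4).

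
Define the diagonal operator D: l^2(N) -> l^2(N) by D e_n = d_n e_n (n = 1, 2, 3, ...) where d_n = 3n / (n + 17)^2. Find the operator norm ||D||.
||D|| = 3/68 (attained at n = 17)

For D diagonal, ||D|| = sup_n |d_n|. Treat f(x) = 3x / (x + 17)^2 for real x > 0. By the quotient rule, f'(x) = 3(17 - x)/(x + 17)^3, which is positive for x < 17 and negative for x > 17. So f has a unique maximum at x = 17, and since 17 is a positive integer, the supremum over n ≥ 1 is attained at n = 17: d_17 = 3·17/(17 + 17)^2 = 3·17/1156 = 3/68. Hence ||D|| = 3/68.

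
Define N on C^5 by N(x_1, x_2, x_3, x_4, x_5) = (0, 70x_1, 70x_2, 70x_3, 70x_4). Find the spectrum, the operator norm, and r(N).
sigma(N) = {0}; ||N|| = 70; r(N) = 0. (N is nilpotent with N^5 = 0.)

On C^5, N is a strictly lower-triangular matrix with 70 on the subdiagonal and zeros elsewhere, so its characteristic polynomial is lambda^5 and every eigenvalue is 0: sigma(N) = {0}. For the operator norm, N e_i = 70e_{i+1} for i = 1, ..., 4 and N e_5 = 0, so the singular values of N are 70 (with multiplicity 4) and 0; hence ||N|| = 70. The spectral radius r(N) = max|lambda| = 0. Note ||N|| > r(N) — characteristic of non-normal nilpotent operators. Indeed N^5 = 0.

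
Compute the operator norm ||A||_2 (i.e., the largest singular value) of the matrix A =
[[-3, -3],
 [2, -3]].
||A||_2 = sqrt((31 + sqrt(61))/2) ≈ 4.4051 (= sqrt(largest eigenvalue of A^T A))

||A||_2 = sigma_max(A) = sqrt(lambda_max(A^T A)). Form the symmetric matrix M = A^T A =
[[13, 3],
 [3, 18]].
Its characteristic polynomial (trace, determinant of M give the coefficients) is
  p(λ) = det(λ I - M) = λ^2 - 31λ + 225.
For λ^2 - 31λ + 225 the discriminant is 61. It is nonnegative but not a perfect square, so the roots are real and irrational: λ = (31 ± sqrt(61))/2 ≈ 19.4051, 11.5949.
So the eigenvalues of A^T A are ≈ 11.5949, 19.4051 (all ≥ 0, as they must be for A^T A). The largest is λ_max = (31 + sqrt(61))/2 ≈ 19.4051, hence ||A||_2 = sqrt(λ_max) = sqrt((31 + sqrt(61))/2) ≈ 4.4051.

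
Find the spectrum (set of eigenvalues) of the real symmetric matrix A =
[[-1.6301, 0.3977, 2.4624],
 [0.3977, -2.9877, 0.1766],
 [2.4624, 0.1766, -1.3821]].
sigma(A) ≈ {-4, -3, 1}

A is real symmetric, so its spectrum consists of real eigenvalues. Expanding the characteristic polynomial of the displayed matrix gives
  det(λ I - A) = p(λ) = λ^3 + (6)λ^2 + (5)λ + (-12).
Solving p(λ) = 0 yields eigenvalues ≈ -4, -3, 1. (A is shown rounded to 4 decimals, so these recover the underlying integer eigenvalues to within that precision.)
Verification: the trace of A = -6 equals the sum of eigenvalues -6, and det(A) ≈ 11.9998 matches the eigenvalue product 12.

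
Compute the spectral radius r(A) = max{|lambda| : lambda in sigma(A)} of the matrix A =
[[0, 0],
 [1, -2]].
r(A) = 2

The eigenvalues of A are the roots of its characteristic polynomial. With M = A (coefficients from the trace and determinant):
  p(λ) = det(λ I - M) = λ^2 + 2λ.
For λ^2 + 2λ the discriminant is 4. It is a perfect square (2^2), so the roots are rational: λ = (-2 ± 2)/2 = 0, -2.
Thus the eigenvalues (to 4 decimals) are 0 (modulus 0); -2 (modulus 2). The spectral radius is the largest modulus: r(A) = 2. (Cross-check: r(A) ≤ ||A||_2 ≈ 2.2361; equality holds whenever A is normal, though it can also hold for some non-normal A.)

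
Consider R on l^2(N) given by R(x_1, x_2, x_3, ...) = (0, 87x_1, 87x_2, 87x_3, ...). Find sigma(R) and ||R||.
sigma(R) = closed disk {z in C : |z| ≤ 87}; ||R|| = 87

Note R = 87·U where U is the unit right shift (U x)_k = x_{k-1} (with x_0 := 0); so ||R|| = 87||U|| and sigma(R) = 87·sigma(U). ||R x||^2 = sum_{k≥1} |87x_k|^2 = 7569||x||^2, so ||R|| = 87 and sigma(R) ⊂ {|z| ≤ 87}. For any |lambda| < 87, the equation (R - lambda I) x = 0 forces x_1 = 0, then 87x_k = lambda x_{k+1} ⇒ x = 0, so R has no eigenvalues. But (R - lambda I) is not surjective for |lambda| < 87: solving (R - lambda I) x = e_1 would require x_n proportional to (lambda/87)^(-n), which is not in l^2. So every |lambda| < 87 lies in the residual spectrum. The boundary |lambda| = 87 is in the approximate point spectrum (the spectrum is closed). Hence sigma(R) is the closed disk of radius 87.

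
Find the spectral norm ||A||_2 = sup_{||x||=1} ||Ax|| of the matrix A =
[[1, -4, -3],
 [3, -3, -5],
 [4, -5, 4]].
||A||_2 ≈ 8.661 (= sqrt(largest eigenvalue of A^T A))

||A||_2 = sigma_max(A) = sqrt(lambda_max(A^T A)). Form the symmetric matrix M = A^T A =
[[26, -33, -2],
 [-33, 50, 7],
 [-2, 7, 50]].
Its characteristic polynomial (trace, sum of principal 2x2 minors, determinant of M give the coefficients) is
  p(λ) = det(λ I - M) = λ^3 - 126λ^2 + 3958λ - 10000.
No integer candidate from the rational root theorem (±divisors of 10000) is a root, so the roots are irrational. The cubic discriminant is Δ = 7741693616 > 0, so there are three distinct real roots. p(2) = -2580 and p(3) = 767 have opposite signs, so a root lies in (2, 3); Newton's method refines it to λ ≈ 2.7645. p(48) = 272 and p(49) = -935 have opposite signs, so a root lies in (48, 49); Newton's method refines it to λ ≈ 48.2226. p(75) = -25 and p(76) = 2008 have opposite signs, so a root lies in (75, 76); Newton's method refines it to λ ≈ 75.0129. Check (Vieta): the three roots sum to 126, matching tr M = 126.
So the eigenvalues of A^T A are ≈ 2.7645, 48.2226, 75.0129 (all ≥ 0, as they must be for A^T A). The largest is λ_max ≈ 75.0129, hence ||A||_2 = sqrt(λ_max) ≈ 8.661.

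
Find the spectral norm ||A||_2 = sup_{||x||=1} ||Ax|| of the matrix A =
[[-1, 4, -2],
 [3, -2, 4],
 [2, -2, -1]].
||A||_2 ≈ 6.8489 (= sqrt(largest eigenvalue of A^T A))

||A||_2 = sigma_max(A) = sqrt(lambda_max(A^T A)). Form the symmetric matrix M = A^T A =
[[14, -14, 12],
 [-14, 24, -14],
 [12, -14, 21]].
Its characteristic polynomial (trace, sum of principal 2x2 minors, determinant of M give the coefficients) is
  p(λ) = det(λ I - M) = λ^3 - 59λ^2 + 598λ - 1444.
No integer candidate from the rational root theorem (±divisors of 1444) is a root, so the roots are irrational. The cubic discriminant is Δ = 63912724 > 0, so there are three distinct real roots. p(3) = -154 and p(4) = 68 have opposite signs, so a root lies in (3, 4); Newton's method refines it to λ ≈ 3.6437. p(8) = 76 and p(9) = -112 have opposite signs, so a root lies in (8, 9); Newton's method refines it to λ ≈ 8.4484. p(46) = -1444 and p(47) = 154 have opposite signs, so a root lies in (46, 47); Newton's method refines it to λ ≈ 46.9079. Check (Vieta): the three roots sum to 59, matching tr M = 59.
So the eigenvalues of A^T A are ≈ 3.6437, 8.4484, 46.9079 (all ≥ 0, as they must be for A^T A). The largest is λ_max ≈ 46.9079, hence ||A||_2 = sqrt(λ_max) ≈ 6.8489.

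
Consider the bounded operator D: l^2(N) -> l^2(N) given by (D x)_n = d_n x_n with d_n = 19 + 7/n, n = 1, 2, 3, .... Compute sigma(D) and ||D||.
sigma(D) = {19 + 7/n : n ≥ 1} ∪ {19}; ||D|| = 26

A bounded diagonal operator on l^2 with diagonal entries d_n has spectrum equal to the closure of {d_n : n ≥ 1}: every d_n is an eigenvalue (with eigenvector e_n), so {d_n} ⊂ sigma(D); the spectrum is closed, so its closure is too; and for lambda not in the closure, (D - lambda I) has bounded inverse (the diagonal entries 1/(d_n - lambda) are bounded). For our sequence d_n = 19 + 7/n, n = 1, 2, 3, ...:
  - {d_n} = {19 + 7/n : n ≥ 1}; the only limit point is 19
  - closure = {19 + 7/n : n ≥ 1} ∪ {19}
For the norm: a diagonal operator has ||D|| = sup_n |d_n|. Here d_n = 19 + 7/n is positive and decreasing, so sup_n |d_n| = d_1 = 19 + 7 = 26. So ||D|| = 26.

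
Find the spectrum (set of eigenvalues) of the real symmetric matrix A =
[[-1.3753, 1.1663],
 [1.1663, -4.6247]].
sigma(A) ≈ {-5, -1}

A is real symmetric, so its spectrum consists of real eigenvalues. Expanding the characteristic polynomial of the displayed matrix gives
  det(λ I - A) = p(λ) = λ^2 + (6)λ + (5).
Solving p(λ) = 0 yields eigenvalues ≈ -5, -1. (A is shown rounded to 4 decimals, so these recover the underlying integer eigenvalues to within that precision.)
Verification: the trace of A = -6 equals the sum of eigenvalues -6, and det(A) ≈ 5.0001 matches the eigenvalue product 5.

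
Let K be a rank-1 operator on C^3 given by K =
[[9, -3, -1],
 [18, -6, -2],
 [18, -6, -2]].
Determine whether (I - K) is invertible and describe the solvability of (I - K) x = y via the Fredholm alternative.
(I - K) is singular (det(I - K) = 0, i.e. 1 ∈ sigma(K)). (I - K) x = y is solvable iff y ⊥ ker((I - K)^*) = span{(9, -3, -1)}, i.e. iff 9y_1 - 3y_2 - y_3 = 0. When solvable, the solutions are x = y + c·(1, 2, 2), c arbitrary (ker(I - K) = span{(1, 2, 2)}, dimension 1).

K has rank 1, so it is an outer product K = u v^T: every row of K is a multiple of one row vector. Reading off the entries, u = (1, 2, 2) and v = (9, -3, -1) (row i of K equals u_i·v^T). A rank-one matrix u v^T satisfies K u = u (v·u) and kills the (2)-dimensional subspace v^⊥, so its characteristic polynomial is lambda^2 (lambda - v·u) with v·u = tr K = 1. Hence the eigenvalues of I - K are 1 (multiplicity 2) and 1 - (1) = 0, so det(I - K) = 0. (Direct check: I - K =
[[-8, 3, 1],
 [-18, 7, 2],
 [-18, 6, 3]]
has determinant 0.) So 1 is an eigenvalue of K and (I - K) is not invertible. The finite-dimensional Fredholm alternative says: either (I - K) is invertible, or ker(I - K) ≠ {0} and then range(I - K) = ker((I - K)^*)^⊥, with dim ker(I - K) = dim ker((I - K)^*). We are in the second case, so we need both kernels. Kernel of I - K: (I - K) u = u - u (v·u) = u - u = 0, so ker(I - K) = span{u} = span{(1, 2, 2)} (it is exactly 1-dimensional because rank(I - K) = 2). Kernel of the adjoint: K is real, so (I - K)^* = I - K^T = I - v u^T, and (I - v u^T) v = v - v (u·v) = 0; hence ker((I - K)^*) = span{v} = span{(9, -3, -1)}. Therefore (I - K) x = y is solvable iff <y, v> = 0, i.e. iff 9y_1 - 3y_2 - y_3 = 0. When this holds, K y = u (v·y) = 0, so (I - K) y = y and x = y is a particular solution; the full solution set is the line x = y + c·u = y + c·(1, 2, 2), c ∈ C.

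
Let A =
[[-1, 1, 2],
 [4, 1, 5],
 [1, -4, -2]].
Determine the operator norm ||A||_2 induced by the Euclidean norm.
||A||_2 ≈ 6.9531 (= sqrt(largest eigenvalue of A^T A))

||A||_2 = sigma_max(A) = sqrt(lambda_max(A^T A)). Form the symmetric matrix M = A^T A =
[[18, -1, 16],
 [-1, 18, 15],
 [16, 15, 33]].
Its characteristic polynomial (trace, sum of principal 2x2 minors, determinant of M give the coefficients) is
  p(λ) = det(λ I - M) = λ^3 - 69λ^2 + 1030λ - 1521.
No integer candidate from the rational root theorem (±divisors of 1521) is a root, so the roots are irrational. The cubic discriminant is Δ = 564679697 > 0, so there are three distinct real roots. p(1) = -559 and p(2) = 271 have opposite signs, so a root lies in (1, 2); Newton's method refines it to λ ≈ 1.656. p(18) = 495 and p(19) = -1 have opposite signs, so a root lies in (18, 19); Newton's method refines it to λ ≈ 18.998. p(48) = -465 and p(49) = 929 have opposite signs, so a root lies in (48, 49); Newton's method refines it to λ ≈ 48.346. Check (Vieta): the three roots sum to 69, matching tr M = 69.
So the eigenvalues of A^T A are ≈ 1.656, 18.998, 48.346 (all ≥ 0, as they must be for A^T A). The largest is λ_max ≈ 48.346, hence ||A||_2 = sqrt(λ_max) ≈ 6.9531.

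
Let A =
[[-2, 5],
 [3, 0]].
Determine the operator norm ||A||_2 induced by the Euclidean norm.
||A||_2 = sqrt((38 + sqrt(544))/2) ≈ 5.5373 (= sqrt(largest eigenvalue of A^T A))

||A||_2 = sigma_max(A) = sqrt(lambda_max(A^T A)). Form the symmetric matrix M = A^T A =
[[13, -10],
 [-10, 25]].
Its characteristic polynomial (trace, determinant of M give the coefficients) is
  p(λ) = det(λ I - M) = λ^2 - 38λ + 225.
For λ^2 - 38λ + 225 the discriminant is 544. It is nonnegative but not a perfect square, so the roots are real and irrational: λ = (38 ± sqrt(544))/2 ≈ 30.6619, 7.3381.
So the eigenvalues of A^T A are ≈ 7.3381, 30.6619 (all ≥ 0, as they must be for A^T A). The largest is λ_max = (38 + sqrt(544))/2 ≈ 30.6619, hence ||A||_2 = sqrt(λ_max) = sqrt((38 + sqrt(544))/2) ≈ 5.5373.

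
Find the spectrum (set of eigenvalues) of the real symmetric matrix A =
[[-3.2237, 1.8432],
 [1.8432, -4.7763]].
sigma(A) ≈ {-6, -2}

A is real symmetric, so its spectrum consists of real eigenvalues. Expanding the characteristic polynomial of the displayed matrix gives
  det(λ I - A) = p(λ) = λ^2 + (8)λ + (12).
Solving p(λ) = 0 yields eigenvalues ≈ -6, -2. (A is shown rounded to 4 decimals, so these recover the underlying integer eigenvalues to within that precision.)
Verification: the trace of A = -8 equals the sum of eigenvalues -8, and det(A) ≈ 12.0000 matches the eigenvalue product 12.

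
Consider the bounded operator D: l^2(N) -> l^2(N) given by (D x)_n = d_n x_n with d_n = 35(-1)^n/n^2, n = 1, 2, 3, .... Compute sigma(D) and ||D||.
sigma(D) = {35(-1)^n/n^2 : n ≥ 1} ∪ {0}; ||D|| = 35

A bounded diagonal operator on l^2 with diagonal entries d_n has spectrum equal to the closure of {d_n : n ≥ 1}: every d_n is an eigenvalue (with eigenvector e_n), so {d_n} ⊂ sigma(D); the spectrum is closed, so its closure is too; and for lambda not in the closure, (D - lambda I) has bounded inverse (the diagonal entries 1/(d_n - lambda) are bounded). For our sequence d_n = 35(-1)^n/n^2, n = 1, 2, 3, ...:
  - {d_n} = {35(-1)^n/n^2 : n ≥ 1}; the only limit point is 0
  - closure = {35(-1)^n/n^2 : n ≥ 1} ∪ {0}
For the norm: a diagonal operator has ||D|| = sup_n |d_n|. Here |d_n| = 35/n^2 is decreasing, so sup_n |d_n| = |d_1| = 35. So ||D|| = 35.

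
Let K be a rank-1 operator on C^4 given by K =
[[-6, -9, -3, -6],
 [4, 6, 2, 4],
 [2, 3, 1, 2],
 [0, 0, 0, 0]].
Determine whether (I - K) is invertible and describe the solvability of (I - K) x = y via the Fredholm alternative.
(I - K) is singular (det(I - K) = 0, i.e. 1 ∈ sigma(K)). (I - K) x = y is solvable iff y ⊥ ker((I - K)^*) = span{(2, 3, 1, 2)}, i.e. iff 2y_1 + 3y_2 + y_3 + 2y_4 = 0. When solvable, the solutions are x = y + c·(-3, 2, 1, 0), c arbitrary (ker(I - K) = span{(-3, 2, 1, 0)}, dimension 1).

K has rank 1, so it is an outer product K = u v^T: every row of K is a multiple of one row vector. Reading off the entries, u = (-3, 2, 1, 0) and v = (2, 3, 1, 2) (row i of K equals u_i·v^T). A rank-one matrix u v^T satisfies K u = u (v·u) and kills the (3)-dimensional subspace v^⊥, so its characteristic polynomial is lambda^3 (lambda - v·u) with v·u = tr K = 1. Hence the eigenvalues of I - K are 1 (multiplicity 3) and 1 - (1) = 0, so det(I - K) = 0. (Direct check: I - K =
[[7, 9, 3, 6],
 [-4, -5, -2, -4],
 [-2, -3, 0, -2],
 [0, 0, 0, 1]]
has determinant 0.) So 1 is an eigenvalue of K and (I - K) is not invertible. The finite-dimensional Fredholm alternative says: either (I - K) is invertible, or ker(I - K) ≠ {0} and then range(I - K) = ker((I - K)^*)^⊥, with dim ker(I - K) = dim ker((I - K)^*). We are in the second case, so we need both kernels. Kernel of I - K: (I - K) u = u - u (v·u) = u - u = 0, so ker(I - K) = span{u} = span{(-3, 2, 1, 0)} (it is exactly 1-dimensional because rank(I - K) = 3). Kernel of the adjoint: K is real, so (I - K)^* = I - K^T = I - v u^T, and (I - v u^T) v = v - v (u·v) = 0; hence ker((I - K)^*) = span{v} = span{(2, 3, 1, 2)}. Therefore (I - K) x = y is solvable iff <y, v> = 0, i.e. iff 2y_1 + 3y_2 + y_3 + 2y_4 = 0. When this holds, K y = u (v·y) = 0, so (I - K) y = y and x = y is a particular solution; the full solution set is the line x = y + c·u = y + c·(-3, 2, 1, 0), c ∈ C.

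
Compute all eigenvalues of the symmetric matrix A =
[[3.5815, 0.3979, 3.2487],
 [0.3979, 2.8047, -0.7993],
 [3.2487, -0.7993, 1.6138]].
sigma(A) ≈ {-1, 3, 6}

A is real symmetric, so its spectrum consists of real eigenvalues. Expanding the characteristic polynomial of the displayed matrix gives
  det(λ I - A) = p(λ) = λ^3 + (-8)λ^2 + (9)λ + (18).
Solving p(λ) = 0 yields eigenvalues ≈ -1, 3, 6. (A is shown rounded to 4 decimals, so these recover the underlying integer eigenvalues to within that precision.)
Verification: the trace of A = 8 equals the sum of eigenvalues 8, and det(A) ≈ -18.0004 matches the eigenvalue product -18.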